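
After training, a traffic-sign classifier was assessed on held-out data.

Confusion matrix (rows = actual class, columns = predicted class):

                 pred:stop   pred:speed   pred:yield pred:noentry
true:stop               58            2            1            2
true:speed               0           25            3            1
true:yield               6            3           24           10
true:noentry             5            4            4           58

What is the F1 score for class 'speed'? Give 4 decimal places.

0.7937

Treat 'speed' as positive and all other classes as negative.
F1 score = 2·TP/(2·TP+FP+FN).
speed: TP=25, FP=2+3+4=9, FN=0+3+1=4 → 50/63 = 0.79365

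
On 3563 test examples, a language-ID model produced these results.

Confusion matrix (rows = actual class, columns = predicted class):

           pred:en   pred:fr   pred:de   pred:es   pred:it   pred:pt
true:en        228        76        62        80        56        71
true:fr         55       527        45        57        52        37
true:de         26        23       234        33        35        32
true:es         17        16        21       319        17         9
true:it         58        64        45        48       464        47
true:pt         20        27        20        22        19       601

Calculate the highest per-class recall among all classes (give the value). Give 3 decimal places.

0.848

Per-class recall (TP/(TP+FN)):
  en: TP=228, FN=76+62+80+56+71=345 → 228/573 = 0.3979
  fr: TP=527, FN=55+45+57+52+37=246 → 527/773 = 0.6818
  de: TP=234, FN=26+23+33+35+32=149 → 234/383 = 0.6110
  es: TP=319, FN=17+16+21+17+9=80 → 319/399 = 0.7995
  it: TP=464, FN=58+64+45+48+47=262 → 464/726 = 0.6391
  pt: TP=601, FN=20+27+20+22+19=108 → 601/709 = 0.8477
Highest is class 'pt' with recall = 0.848.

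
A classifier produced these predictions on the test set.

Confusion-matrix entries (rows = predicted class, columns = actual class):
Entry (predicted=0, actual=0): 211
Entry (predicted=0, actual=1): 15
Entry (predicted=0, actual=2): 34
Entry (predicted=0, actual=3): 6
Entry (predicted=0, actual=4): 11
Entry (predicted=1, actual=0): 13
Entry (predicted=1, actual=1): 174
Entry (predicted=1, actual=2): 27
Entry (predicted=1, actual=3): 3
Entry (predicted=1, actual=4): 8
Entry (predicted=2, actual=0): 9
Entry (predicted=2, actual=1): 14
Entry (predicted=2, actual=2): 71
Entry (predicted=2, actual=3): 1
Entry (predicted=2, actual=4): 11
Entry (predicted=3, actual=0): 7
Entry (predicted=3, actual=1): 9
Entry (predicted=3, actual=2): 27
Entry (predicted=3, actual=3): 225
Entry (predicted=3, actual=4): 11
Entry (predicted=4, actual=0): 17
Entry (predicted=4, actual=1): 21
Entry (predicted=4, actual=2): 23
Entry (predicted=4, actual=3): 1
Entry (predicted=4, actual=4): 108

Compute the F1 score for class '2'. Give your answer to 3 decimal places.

F1 score = 2·TP/(2·TP+FP+FN).
2: TP=71, FP=9+14+1+11=35, FN=34+27+27+23=111 → 142/288 = 0.4931

0.493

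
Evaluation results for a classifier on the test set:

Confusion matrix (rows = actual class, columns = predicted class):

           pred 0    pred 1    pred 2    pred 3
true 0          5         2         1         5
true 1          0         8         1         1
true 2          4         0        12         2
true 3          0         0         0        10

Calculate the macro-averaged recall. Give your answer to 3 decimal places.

Per-class recall (TP/(TP+FN)):
  0: TP=5, FN=2+1+5=8 → 5/13 = 0.3846
  1: TP=8, FN=0+1+1=2 → 8/10 = 0.8000
  2: TP=12, FN=4+0+2=6 → 12/18 = 0.6667
  3: TP=10, FN=0+0+0=0 → 10/10 = 1.0000
Macro-recall = mean = (0.3846 + 0.8000 + 0.6667 + 1.0000) / 4 = 0.713

0.713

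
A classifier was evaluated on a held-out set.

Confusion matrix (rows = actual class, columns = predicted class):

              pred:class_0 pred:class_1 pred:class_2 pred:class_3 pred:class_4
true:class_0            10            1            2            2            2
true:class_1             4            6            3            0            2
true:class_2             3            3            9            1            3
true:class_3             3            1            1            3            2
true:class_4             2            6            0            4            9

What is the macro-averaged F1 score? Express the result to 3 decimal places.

Per-class F1 score (2·TP/(2·TP+FP+FN)):
  class_0: TP=10, FP=4+3+3+2=12, FN=1+2+2+2=7 → 20/39 = 0.5128
  class_1: TP=6, FP=1+3+1+6=11, FN=4+3+0+2=9 → 12/32 = 0.3750
  class_2: TP=9, FP=2+3+1+0=6, FN=3+3+1+3=10 → 18/34 = 0.5294
  class_3: TP=3, FP=2+0+1+4=7, FN=3+1+1+2=7 → 6/20 = 0.3000
  class_4: TP=9, FP=2+2+3+2=9, FN=2+6+0+4=12 → 18/39 = 0.4615
Macro-F1 score = mean = (0.5128 + 0.3750 + 0.5294 + 0.3000 + 0.4615) / 5 = 0.436

0.436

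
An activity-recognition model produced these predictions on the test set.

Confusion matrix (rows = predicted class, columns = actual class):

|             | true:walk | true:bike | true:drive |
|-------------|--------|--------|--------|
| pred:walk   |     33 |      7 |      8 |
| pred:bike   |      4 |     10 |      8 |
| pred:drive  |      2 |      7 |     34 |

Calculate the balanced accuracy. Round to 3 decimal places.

Balanced accuracy = mean of per-class recall.
  walk: recall = 33/39 = 0.8462
  bike: recall = 10/24 = 0.4167
  drive: recall = 34/50 = 0.6800
Mean = (0.8462 + 0.4167 + 0.6800) / 3 = 0.648

0.648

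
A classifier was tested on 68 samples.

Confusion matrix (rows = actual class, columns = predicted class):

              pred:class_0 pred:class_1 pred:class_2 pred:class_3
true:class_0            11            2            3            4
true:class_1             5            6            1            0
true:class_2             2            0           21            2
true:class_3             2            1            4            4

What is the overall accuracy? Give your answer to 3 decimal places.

0.618

Accuracy = trace / total = (11+6+21+4=42) / 68 = 42/68 = 0.618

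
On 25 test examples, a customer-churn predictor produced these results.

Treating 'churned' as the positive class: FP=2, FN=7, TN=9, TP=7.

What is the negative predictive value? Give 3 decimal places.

NPV = TN/(TN+FN) = 9/(9+7) = 0.563

0.563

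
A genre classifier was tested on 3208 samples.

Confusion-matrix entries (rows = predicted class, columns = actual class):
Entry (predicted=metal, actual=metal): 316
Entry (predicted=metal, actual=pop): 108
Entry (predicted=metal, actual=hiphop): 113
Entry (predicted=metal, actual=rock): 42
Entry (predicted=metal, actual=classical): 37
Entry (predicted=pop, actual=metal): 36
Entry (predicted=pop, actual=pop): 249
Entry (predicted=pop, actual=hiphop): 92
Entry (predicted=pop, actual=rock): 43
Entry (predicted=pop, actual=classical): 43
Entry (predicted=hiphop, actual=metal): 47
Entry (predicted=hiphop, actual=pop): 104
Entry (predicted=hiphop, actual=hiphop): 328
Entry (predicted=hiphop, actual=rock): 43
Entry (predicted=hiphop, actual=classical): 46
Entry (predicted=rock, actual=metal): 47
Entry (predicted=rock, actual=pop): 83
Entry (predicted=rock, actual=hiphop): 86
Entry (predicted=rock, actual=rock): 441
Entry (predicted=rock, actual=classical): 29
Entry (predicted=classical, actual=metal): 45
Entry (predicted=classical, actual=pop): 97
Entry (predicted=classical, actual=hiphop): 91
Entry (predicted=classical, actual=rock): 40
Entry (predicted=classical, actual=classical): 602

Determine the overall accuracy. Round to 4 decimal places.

Accuracy = trace / total = (316+249+328+441+602=1936) / 3208 = 1936/3208 = 0.6035

0.6035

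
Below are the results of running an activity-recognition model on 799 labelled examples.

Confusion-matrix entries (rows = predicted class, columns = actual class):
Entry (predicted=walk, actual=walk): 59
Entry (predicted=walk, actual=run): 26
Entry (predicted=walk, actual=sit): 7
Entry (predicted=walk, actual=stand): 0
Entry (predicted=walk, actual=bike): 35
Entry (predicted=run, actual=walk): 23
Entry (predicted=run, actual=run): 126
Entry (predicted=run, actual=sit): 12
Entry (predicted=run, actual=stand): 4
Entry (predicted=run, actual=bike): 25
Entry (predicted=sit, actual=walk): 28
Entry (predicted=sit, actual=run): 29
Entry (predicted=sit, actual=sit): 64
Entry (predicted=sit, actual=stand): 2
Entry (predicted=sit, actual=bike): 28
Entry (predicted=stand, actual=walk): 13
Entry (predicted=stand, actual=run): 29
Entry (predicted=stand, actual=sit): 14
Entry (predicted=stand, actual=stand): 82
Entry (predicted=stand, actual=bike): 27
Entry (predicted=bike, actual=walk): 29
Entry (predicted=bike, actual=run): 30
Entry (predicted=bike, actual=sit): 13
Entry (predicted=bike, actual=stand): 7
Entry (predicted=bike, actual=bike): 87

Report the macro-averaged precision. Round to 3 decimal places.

Per-class precision (TP/(TP+FP)):
  walk: TP=59, FP=26+7+0+35=68 → 59/127 = 0.4646
  run: TP=126, FP=23+12+4+25=64 → 126/190 = 0.6632
  sit: TP=64, FP=28+29+2+28=87 → 64/151 = 0.4238
  stand: TP=82, FP=13+29+14+27=83 → 82/165 = 0.4970
  bike: TP=87, FP=29+30+13+7=79 → 87/166 = 0.5241
Macro-precision = mean = (0.4646 + 0.6632 + 0.4238 + 0.4970 + 0.5241) / 5 = 0.515

0.515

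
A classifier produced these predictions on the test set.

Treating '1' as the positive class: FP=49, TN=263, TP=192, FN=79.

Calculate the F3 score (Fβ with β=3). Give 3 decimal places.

0.716

Fβ = (1+β²)·TP / ((1+β²)·TP + β²·FN + FP), with β²=9
= 10·192 / (10·192 + 9·79 + 49) = 0.716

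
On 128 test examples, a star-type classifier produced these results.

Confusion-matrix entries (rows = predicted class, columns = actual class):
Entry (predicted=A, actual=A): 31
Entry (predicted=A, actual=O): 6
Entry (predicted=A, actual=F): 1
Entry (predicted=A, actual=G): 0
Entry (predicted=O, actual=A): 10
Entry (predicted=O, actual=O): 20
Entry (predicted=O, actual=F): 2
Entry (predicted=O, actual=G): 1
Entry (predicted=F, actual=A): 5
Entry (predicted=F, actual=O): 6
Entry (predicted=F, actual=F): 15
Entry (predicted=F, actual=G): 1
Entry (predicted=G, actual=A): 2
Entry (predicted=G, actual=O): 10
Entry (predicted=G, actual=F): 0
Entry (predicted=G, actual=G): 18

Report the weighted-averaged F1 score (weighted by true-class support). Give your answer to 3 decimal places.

0.652

Per-class F1 score (2·TP/(2·TP+FP+FN)):
  A: TP=31, FP=6+1+0=7, FN=10+5+2=17 → 62/86 = 0.7209
  O: TP=20, FP=10+2+1=13, FN=6+6+10=22 → 40/75 = 0.5333
  F: TP=15, FP=5+6+1=12, FN=1+2+0=3 → 30/45 = 0.6667
  G: TP=18, FP=2+10+0=12, FN=0+1+1=2 → 36/50 = 0.7200
Weighted-F1 score = Σ (supportᵢ/N)·F1 scoreᵢ with N=128: (48/128)·0.7209 + (42/128)·0.5333 + (18/128)·0.6667 + (20/128)·0.7200 = 0.652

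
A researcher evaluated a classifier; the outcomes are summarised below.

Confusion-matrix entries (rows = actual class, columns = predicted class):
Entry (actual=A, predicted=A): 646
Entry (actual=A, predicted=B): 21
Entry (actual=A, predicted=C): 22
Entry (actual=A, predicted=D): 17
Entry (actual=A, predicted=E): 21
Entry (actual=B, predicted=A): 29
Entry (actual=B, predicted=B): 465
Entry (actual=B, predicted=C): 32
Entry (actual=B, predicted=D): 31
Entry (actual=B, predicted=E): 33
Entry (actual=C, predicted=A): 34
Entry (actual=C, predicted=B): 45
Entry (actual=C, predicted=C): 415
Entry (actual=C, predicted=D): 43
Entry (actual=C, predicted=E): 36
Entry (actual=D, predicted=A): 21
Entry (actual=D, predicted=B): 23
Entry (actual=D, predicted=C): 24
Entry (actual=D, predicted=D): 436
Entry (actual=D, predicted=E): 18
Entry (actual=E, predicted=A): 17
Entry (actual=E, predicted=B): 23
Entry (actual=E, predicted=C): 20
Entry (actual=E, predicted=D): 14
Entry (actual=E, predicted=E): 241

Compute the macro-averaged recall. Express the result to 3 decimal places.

0.800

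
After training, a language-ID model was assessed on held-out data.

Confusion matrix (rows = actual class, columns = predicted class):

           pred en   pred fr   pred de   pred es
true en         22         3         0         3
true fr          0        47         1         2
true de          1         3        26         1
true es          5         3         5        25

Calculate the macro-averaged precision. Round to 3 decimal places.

Per-class precision (TP/(TP+FP)):
  en: TP=22, FP=0+1+5=6 → 22/28 = 0.7857
  fr: TP=47, FP=3+3+3=9 → 47/56 = 0.8393
  de: TP=26, FP=0+1+5=6 → 26/32 = 0.8125
  es: TP=25, FP=3+2+1=6 → 25/31 = 0.8065
Macro-precision = mean = (0.7857 + 0.8393 + 0.8125 + 0.8065) / 4 = 0.811

0.811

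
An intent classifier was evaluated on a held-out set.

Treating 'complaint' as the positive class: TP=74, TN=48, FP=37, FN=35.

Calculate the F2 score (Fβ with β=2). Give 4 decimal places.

Fβ = (1+β²)·TP / ((1+β²)·TP + β²·FN + FP), with β²=4
= 5·74 / (5·74 + 4·35 + 37) = 0.6764

0.6764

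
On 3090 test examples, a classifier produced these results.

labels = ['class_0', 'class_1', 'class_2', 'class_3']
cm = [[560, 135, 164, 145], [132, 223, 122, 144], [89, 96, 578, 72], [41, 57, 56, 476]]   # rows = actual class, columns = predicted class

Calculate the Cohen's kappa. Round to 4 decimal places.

0.4554

Observed agreement pₒ = trace/N = 1837/3090 = 0.59450
Expected agreement pₑ = Σ (rowᵢ·colᵢ)/N² = (1004·822 + 621·511 + 835·920 + 630·837)/3090² = 0.25535
κ = (pₒ − pₑ)/(1 − pₑ) = (0.59450 − 0.25535)/(1 − 0.25535) = 0.4554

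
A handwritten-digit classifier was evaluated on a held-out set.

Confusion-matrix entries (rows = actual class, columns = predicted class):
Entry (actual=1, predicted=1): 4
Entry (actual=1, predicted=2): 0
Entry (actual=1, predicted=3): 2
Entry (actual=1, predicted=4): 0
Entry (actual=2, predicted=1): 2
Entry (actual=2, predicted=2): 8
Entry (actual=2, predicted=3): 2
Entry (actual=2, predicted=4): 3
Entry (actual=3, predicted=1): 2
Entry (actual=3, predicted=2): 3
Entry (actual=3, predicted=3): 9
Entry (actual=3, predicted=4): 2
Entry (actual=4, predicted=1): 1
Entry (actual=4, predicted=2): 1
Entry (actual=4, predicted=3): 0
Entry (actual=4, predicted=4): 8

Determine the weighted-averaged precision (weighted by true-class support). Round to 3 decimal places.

Per-class precision (TP/(TP+FP)):
  1: TP=4, FP=2+2+1=5 → 4/9 = 0.4444
  2: TP=8, FP=0+3+1=4 → 8/12 = 0.6667
  3: TP=9, FP=2+2+0=4 → 9/13 = 0.6923
  4: TP=8, FP=0+3+2=5 → 8/13 = 0.6154
Weighted-precision = Σ (supportᵢ/N)·precisionᵢ with N=47: (6/47)·0.4444 + (15/47)·0.6667 + (16/47)·0.6923 + (10/47)·0.6154 = 0.636

0.636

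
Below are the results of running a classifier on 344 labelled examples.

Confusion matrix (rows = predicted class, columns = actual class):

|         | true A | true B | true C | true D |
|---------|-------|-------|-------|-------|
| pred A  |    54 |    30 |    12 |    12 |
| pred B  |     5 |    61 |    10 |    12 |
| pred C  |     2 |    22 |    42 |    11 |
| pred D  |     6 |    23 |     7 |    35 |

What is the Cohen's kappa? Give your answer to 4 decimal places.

Observed agreement pₒ = trace/N = 192/344 = 0.55814
Expected agreement pₑ = Σ (rowᵢ·colᵢ)/N² = (67·108 + 136·88 + 71·77 + 70·71)/344² = 0.25048
κ = (pₒ − pₑ)/(1 − pₑ) = (0.55814 − 0.25048)/(1 − 0.25048) = 0.4105

0.4105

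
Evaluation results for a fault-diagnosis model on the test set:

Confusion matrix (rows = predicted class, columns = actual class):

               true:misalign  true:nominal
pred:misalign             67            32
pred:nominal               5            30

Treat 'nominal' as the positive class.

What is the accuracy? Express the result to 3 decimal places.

0.724

Accuracy = (TP+TN)/N = (30+67)/134 = 0.724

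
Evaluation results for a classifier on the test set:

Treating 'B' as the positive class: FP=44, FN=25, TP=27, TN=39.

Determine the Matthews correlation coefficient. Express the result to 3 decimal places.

-0.011

MCC = (TP·TN − FP·FN) / √((TP+FP)(TP+FN)(TN+FP)(TN+FN))
Numerator = 27·39 − 44·25 = -47
Denominator = √(71·52·83·64) = √19611904 = 4428.5329
MCC = -47 / 4428.5329 = -0.011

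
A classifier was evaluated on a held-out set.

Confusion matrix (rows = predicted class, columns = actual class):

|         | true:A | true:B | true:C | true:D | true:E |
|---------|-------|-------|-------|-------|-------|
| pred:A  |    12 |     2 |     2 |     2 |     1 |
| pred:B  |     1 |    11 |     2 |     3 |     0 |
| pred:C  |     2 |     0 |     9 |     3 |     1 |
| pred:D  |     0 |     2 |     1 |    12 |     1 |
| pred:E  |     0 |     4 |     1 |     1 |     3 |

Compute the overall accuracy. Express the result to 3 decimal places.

Accuracy = trace / total = (12+11+9+12+3=47) / 76 = 47/76 = 0.618

0.618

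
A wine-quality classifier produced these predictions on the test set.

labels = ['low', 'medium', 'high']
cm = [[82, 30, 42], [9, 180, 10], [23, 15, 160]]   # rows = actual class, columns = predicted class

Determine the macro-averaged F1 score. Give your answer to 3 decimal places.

Per-class F1 score (2·TP/(2·TP+FP+FN)):
  low: TP=82, FP=9+23=32, FN=30+42=72 → 164/268 = 0.6119
  medium: TP=180, FP=30+15=45, FN=9+10=19 → 360/424 = 0.8491
  high: TP=160, FP=42+10=52, FN=23+15=38 → 320/410 = 0.7805
Macro-F1 score = mean = (0.6119 + 0.8491 + 0.7805) / 3 = 0.747

0.747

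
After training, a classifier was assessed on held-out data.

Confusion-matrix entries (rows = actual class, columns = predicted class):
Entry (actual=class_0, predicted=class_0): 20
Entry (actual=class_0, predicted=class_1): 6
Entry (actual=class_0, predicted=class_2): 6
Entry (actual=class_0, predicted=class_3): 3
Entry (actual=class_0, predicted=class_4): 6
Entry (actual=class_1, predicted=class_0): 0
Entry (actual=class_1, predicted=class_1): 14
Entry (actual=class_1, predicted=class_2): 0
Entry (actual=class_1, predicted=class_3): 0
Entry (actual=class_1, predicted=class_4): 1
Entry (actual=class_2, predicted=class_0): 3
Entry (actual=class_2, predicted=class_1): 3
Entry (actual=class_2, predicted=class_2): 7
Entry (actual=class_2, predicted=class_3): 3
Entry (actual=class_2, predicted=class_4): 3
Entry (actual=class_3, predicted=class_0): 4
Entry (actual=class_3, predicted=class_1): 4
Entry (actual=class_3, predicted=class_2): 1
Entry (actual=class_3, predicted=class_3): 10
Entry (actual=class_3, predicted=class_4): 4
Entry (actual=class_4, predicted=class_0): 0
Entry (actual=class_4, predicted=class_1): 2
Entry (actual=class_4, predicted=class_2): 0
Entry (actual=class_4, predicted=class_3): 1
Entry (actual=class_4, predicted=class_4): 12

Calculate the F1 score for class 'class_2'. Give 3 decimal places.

Treat 'class_2' as positive and all other classes as negative.
F1 score = 2·TP/(2·TP+FP+FN).
class_2: TP=7, FP=6+0+1+0=7, FN=3+3+3+3=12 → 14/33 = 0.4242

0.424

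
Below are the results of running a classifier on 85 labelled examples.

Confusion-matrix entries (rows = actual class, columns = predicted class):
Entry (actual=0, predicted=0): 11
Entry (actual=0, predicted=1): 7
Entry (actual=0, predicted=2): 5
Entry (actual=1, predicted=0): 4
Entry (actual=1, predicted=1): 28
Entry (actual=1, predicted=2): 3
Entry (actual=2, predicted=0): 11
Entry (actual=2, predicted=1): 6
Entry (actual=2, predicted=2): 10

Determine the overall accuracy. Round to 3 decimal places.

0.576

Accuracy = trace / total = (11+28+10=49) / 85 = 49/85 = 0.576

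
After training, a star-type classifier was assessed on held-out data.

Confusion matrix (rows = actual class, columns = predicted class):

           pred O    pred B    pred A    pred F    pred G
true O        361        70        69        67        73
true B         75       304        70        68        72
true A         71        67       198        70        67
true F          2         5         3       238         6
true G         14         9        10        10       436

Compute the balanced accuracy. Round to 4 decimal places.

0.6692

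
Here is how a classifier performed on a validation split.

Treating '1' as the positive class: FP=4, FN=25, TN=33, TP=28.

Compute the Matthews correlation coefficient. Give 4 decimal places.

0.4319

MCC = (TP·TN − FP·FN) / √((TP+FP)(TP+FN)(TN+FP)(TN+FN))
Numerator = 28·33 − 4·25 = 824
Denominator = √(32·53·37·58) = √3639616 = 1907.7778
MCC = 824 / 1907.7778 = 0.4319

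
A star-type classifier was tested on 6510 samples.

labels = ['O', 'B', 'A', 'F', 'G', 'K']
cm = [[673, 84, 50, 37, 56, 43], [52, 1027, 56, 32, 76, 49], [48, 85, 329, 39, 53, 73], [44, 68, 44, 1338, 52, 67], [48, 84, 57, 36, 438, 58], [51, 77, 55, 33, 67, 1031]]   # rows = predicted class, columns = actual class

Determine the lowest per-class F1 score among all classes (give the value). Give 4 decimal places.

0.5402

Per-class F1 score (2·TP/(2·TP+FP+FN)):
  O: TP=673, FP=84+50+37+56+43=270, FN=52+48+44+48+51=243 → 1346/1859 = 0.72405
  B: TP=1027, FP=52+56+32+76+49=265, FN=84+85+68+84+77=398 → 2054/2717 = 0.75598
  A: TP=329, FP=48+85+39+53+73=298, FN=50+56+44+57+55=262 → 658/1218 = 0.54023
  F: TP=1338, FP=44+68+44+52+67=275, FN=37+32+39+36+33=177 → 2676/3128 = 0.85550
  G: TP=438, FP=48+84+57+36+58=283, FN=56+76+53+52+67=304 → 876/1463 = 0.59877
  K: TP=1031, FP=51+77+55+33+67=283, FN=43+49+73+67+58=290 → 2062/2635 = 0.78254
Lowest is class 'A' with F1 score = 0.5402.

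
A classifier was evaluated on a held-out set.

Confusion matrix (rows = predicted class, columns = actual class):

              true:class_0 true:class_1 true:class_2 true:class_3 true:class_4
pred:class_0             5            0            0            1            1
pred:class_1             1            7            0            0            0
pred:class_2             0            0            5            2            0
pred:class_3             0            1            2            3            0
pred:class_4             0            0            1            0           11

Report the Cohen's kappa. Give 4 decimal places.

Observed agreement pₒ = trace/N = 31/40 = 0.77500
Expected agreement pₑ = Σ (rowᵢ·colᵢ)/N² = (6·7 + 8·8 + 8·7 + 6·6 + 12·12)/40² = 0.21375
κ = (pₒ − pₑ)/(1 − pₑ) = (0.77500 − 0.21375)/(1 − 0.21375) = 0.7138

0.7138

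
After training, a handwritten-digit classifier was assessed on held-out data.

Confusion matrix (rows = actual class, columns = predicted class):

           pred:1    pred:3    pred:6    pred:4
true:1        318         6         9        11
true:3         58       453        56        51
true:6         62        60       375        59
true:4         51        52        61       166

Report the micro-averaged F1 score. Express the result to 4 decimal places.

0.7100

Micro-averaging pools counts across classes: ΣTP=1312, ΣFP=536, ΣFN=536.
Micro-F1 score = 2·TP/(2·TP+FP+FN) on pooled counts = 0.7100 (equals overall accuracy in single-label multiclass).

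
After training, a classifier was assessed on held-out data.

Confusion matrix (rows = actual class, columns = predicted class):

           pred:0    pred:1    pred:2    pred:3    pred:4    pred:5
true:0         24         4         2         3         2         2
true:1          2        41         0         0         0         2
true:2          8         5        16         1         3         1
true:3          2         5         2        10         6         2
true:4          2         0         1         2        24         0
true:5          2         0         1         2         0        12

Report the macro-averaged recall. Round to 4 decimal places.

Per-class recall (TP/(TP+FN)):
  0: TP=24, FN=4+2+3+2+2=13 → 24/37 = 0.64865
  1: TP=41, FN=2+0+0+0+2=4 → 41/45 = 0.91111
  2: TP=16, FN=8+5+1+3+1=18 → 16/34 = 0.47059
  3: TP=10, FN=2+5+2+6+2=17 → 10/27 = 0.37037
  4: TP=24, FN=2+0+1+2+0=5 → 24/29 = 0.82759
  5: TP=12, FN=2+0+1+2+0=5 → 12/17 = 0.70588
Macro-recall = mean = (0.64865 + 0.91111 + 0.47059 + 0.37037 + 0.82759 + 0.70588) / 6 = 0.6557

0.6557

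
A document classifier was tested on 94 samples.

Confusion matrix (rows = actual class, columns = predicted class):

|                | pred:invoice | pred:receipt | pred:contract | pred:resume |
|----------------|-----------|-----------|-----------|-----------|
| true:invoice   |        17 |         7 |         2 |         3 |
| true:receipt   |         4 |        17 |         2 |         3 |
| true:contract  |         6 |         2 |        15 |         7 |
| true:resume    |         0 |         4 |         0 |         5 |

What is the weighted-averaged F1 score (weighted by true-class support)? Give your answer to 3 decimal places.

0.586

Per-class F1 score (2·TP/(2·TP+FP+FN)):
  invoice: TP=17, FP=4+6+0=10, FN=7+2+3=12 → 34/56 = 0.6071
  receipt: TP=17, FP=7+2+4=13, FN=4+2+3=9 → 34/56 = 0.6071
  contract: TP=15, FP=2+2+0=4, FN=6+2+7=15 → 30/49 = 0.6122
  resume: TP=5, FP=3+3+7=13, FN=0+4+0=4 → 10/27 = 0.3704
Weighted-F1 score = Σ (supportᵢ/N)·F1 scoreᵢ with N=94: (29/94)·0.6071 + (26/94)·0.6071 + (30/94)·0.6122 + (9/94)·0.3704 = 0.586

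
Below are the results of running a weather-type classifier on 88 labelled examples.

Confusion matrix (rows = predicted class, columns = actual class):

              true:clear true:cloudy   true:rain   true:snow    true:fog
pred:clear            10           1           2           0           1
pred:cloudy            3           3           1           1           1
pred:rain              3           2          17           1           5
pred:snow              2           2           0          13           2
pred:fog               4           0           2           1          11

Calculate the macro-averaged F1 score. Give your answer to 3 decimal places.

0.582

Per-class F1 score (2·TP/(2·TP+FP+FN)):
  clear: TP=10, FP=1+2+0+1=4, FN=3+3+2+4=12 → 20/36 = 0.5556
  cloudy: TP=3, FP=3+1+1+1=6, FN=1+2+2+0=5 → 6/17 = 0.3529
  rain: TP=17, FP=3+2+1+5=11, FN=2+1+0+2=5 → 34/50 = 0.6800
  snow: TP=13, FP=2+2+0+2=6, FN=0+1+1+1=3 → 26/35 = 0.7429
  fog: TP=11, FP=4+0+2+1=7, FN=1+1+5+2=9 → 22/38 = 0.5789
Macro-F1 score = mean = (0.5556 + 0.3529 + 0.6800 + 0.7429 + 0.5789) / 5 = 0.582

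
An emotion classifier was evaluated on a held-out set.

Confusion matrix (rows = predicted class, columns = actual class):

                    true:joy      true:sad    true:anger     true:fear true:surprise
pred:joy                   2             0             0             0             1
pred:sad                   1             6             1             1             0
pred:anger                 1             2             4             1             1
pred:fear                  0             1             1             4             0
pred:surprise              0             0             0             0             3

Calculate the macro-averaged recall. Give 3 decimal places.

Per-class recall (TP/(TP+FN)):
  joy: TP=2, FN=1+1+0+0=2 → 2/4 = 0.5000
  sad: TP=6, FN=0+2+1+0=3 → 6/9 = 0.6667
  anger: TP=4, FN=0+1+1+0=2 → 4/6 = 0.6667
  fear: TP=4, FN=0+1+1+0=2 → 4/6 = 0.6667
  surprise: TP=3, FN=1+0+1+0=2 → 3/5 = 0.6000
Macro-recall = mean = (0.5000 + 0.6667 + 0.6667 + 0.6667 + 0.6000) / 5 = 0.620

0.620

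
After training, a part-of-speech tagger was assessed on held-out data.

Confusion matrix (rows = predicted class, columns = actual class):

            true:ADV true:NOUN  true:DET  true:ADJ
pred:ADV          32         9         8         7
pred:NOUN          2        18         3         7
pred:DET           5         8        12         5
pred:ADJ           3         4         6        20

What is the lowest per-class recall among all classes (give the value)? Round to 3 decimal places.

Per-class recall (TP/(TP+FN)):
  ADV: TP=32, FN=2+5+3=10 → 32/42 = 0.7619
  NOUN: TP=18, FN=9+8+4=21 → 18/39 = 0.4615
  DET: TP=12, FN=8+3+6=17 → 12/29 = 0.4138
  ADJ: TP=20, FN=7+7+5=19 → 20/39 = 0.5128
Lowest is class 'DET' with recall = 0.414.

0.414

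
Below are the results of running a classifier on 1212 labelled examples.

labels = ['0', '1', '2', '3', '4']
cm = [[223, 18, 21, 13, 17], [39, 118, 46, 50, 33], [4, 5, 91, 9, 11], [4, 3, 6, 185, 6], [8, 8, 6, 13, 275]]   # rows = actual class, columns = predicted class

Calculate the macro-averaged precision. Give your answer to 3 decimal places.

0.721

Per-class precision (TP/(TP+FP)):
  0: TP=223, FP=39+4+4+8=55 → 223/278 = 0.8022
  1: TP=118, FP=18+5+3+8=34 → 118/152 = 0.7763
  2: TP=91, FP=21+46+6+6=79 → 91/170 = 0.5353
  3: TP=185, FP=13+50+9+13=85 → 185/270 = 0.6852
  4: TP=275, FP=17+33+11+6=67 → 275/342 = 0.8041
Macro-precision = mean = (0.8022 + 0.7763 + 0.5353 + 0.6852 + 0.8041) / 5 = 0.721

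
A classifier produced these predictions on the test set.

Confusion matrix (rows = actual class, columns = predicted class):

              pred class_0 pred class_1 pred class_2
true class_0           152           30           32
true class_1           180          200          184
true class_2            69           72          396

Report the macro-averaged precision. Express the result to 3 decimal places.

0.563

Per-class precision (TP/(TP+FP)):
  class_0: TP=152, FP=180+69=249 → 152/401 = 0.3791
  class_1: TP=200, FP=30+72=102 → 200/302 = 0.6623
  class_2: TP=396, FP=32+184=216 → 396/612 = 0.6471
Macro-precision = mean = (0.3791 + 0.6623 + 0.6471) / 3 = 0.563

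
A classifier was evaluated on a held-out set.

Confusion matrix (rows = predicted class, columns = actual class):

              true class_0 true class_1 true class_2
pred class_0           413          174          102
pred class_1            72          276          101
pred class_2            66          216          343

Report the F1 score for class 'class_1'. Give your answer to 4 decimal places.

One-vs-rest for 'class_1': TP = diagonal; FP = other classes predicted 'class_1'; FN = 'class_1' predicted as other.
F1 score = 2·TP/(2·TP+FP+FN).
class_1: TP=276, FP=72+101=173, FN=174+216=390 → 552/1115 = 0.49507

0.4951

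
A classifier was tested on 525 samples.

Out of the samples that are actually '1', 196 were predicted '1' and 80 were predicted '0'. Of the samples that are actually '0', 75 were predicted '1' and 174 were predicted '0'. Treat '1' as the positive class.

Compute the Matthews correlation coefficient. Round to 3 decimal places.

MCC = (TP·TN − FP·FN) / √((TP+FP)(TP+FN)(TN+FP)(TN+FN))
Numerator = 196·174 − 75·80 = 28104
Denominator = √(271·276·249·254) = √4730547816 = 68778.9780
MCC = 28104 / 68778.9780 = 0.409

0.409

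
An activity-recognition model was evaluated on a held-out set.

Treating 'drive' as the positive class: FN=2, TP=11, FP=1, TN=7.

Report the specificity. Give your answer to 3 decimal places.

Specificity = TN/(TN+FP) = 7/(7+1) = 0.875

0.875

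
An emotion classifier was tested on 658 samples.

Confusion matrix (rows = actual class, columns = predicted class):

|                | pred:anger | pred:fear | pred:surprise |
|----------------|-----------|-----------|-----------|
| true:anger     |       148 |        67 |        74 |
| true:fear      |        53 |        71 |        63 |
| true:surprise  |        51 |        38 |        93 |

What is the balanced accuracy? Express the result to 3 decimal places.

Balanced accuracy = mean of per-class recall.
  anger: recall = 148/289 = 0.5121
  fear: recall = 71/187 = 0.3797
  surprise: recall = 93/182 = 0.5110
Mean = (0.5121 + 0.3797 + 0.5110) / 3 = 0.468

0.468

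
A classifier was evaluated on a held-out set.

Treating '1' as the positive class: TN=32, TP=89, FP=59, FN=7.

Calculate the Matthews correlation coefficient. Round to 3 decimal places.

MCC = (TP·TN − FP·FN) / √((TP+FP)(TP+FN)(TN+FP)(TN+FN))
Numerator = 89·32 − 59·7 = 2435
Denominator = √(148·96·91·39) = √50424192 = 7100.9994
MCC = 2435 / 7100.9994 = 0.343

0.343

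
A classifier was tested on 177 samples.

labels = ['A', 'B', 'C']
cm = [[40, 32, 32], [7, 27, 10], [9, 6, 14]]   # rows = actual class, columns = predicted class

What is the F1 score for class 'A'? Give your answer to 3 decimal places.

One-vs-rest for 'A': TP = diagonal; FP = other classes predicted 'A'; FN = 'A' predicted as other.
F1 score = 2·TP/(2·TP+FP+FN).
A: TP=40, FP=7+9=16, FN=32+32=64 → 80/160 = 0.5000

0.500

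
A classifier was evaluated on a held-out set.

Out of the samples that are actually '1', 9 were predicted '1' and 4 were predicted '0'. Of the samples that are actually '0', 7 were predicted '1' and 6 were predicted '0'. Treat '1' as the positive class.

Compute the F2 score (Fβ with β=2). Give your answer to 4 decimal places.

Fβ = (1+β²)·TP / ((1+β²)·TP + β²·FN + FP), with β²=4
= 5·9 / (5·9 + 4·4 + 7) = 0.6618

0.6618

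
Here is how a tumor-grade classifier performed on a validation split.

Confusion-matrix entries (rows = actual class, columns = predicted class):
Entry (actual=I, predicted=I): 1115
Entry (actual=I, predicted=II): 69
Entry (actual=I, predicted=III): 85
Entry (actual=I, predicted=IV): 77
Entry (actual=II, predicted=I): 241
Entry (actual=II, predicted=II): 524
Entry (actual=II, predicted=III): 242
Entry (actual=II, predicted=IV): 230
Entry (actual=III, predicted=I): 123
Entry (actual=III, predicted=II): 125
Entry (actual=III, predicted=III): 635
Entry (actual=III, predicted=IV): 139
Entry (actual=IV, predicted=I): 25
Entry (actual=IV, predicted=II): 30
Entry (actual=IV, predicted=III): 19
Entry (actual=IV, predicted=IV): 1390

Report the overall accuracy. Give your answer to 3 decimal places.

Accuracy = trace / total = (1115+524+635+1390=3664) / 5069 = 3664/5069 = 0.723

0.723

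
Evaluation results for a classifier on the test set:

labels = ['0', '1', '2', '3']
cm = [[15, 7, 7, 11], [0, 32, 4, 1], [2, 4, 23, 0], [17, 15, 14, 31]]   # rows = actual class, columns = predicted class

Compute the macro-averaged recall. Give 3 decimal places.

0.609

Per-class recall (TP/(TP+FN)):
  0: TP=15, FN=7+7+11=25 → 15/40 = 0.3750
  1: TP=32, FN=0+4+1=5 → 32/37 = 0.8649
  2: TP=23, FN=2+4+0=6 → 23/29 = 0.7931
  3: TP=31, FN=17+15+14=46 → 31/77 = 0.4026
Macro-recall = mean = (0.3750 + 0.8649 + 0.7931 + 0.4026) / 4 = 0.609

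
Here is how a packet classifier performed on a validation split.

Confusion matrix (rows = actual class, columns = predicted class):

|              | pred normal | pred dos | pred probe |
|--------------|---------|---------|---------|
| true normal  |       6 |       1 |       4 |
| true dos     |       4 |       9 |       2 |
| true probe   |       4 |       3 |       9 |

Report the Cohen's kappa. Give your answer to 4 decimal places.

0.3566

Observed agreement pₒ = trace/N = 24/42 = 0.57143
Expected agreement pₑ = Σ (rowᵢ·colᵢ)/N² = (11·14 + 15·13 + 16·15)/42² = 0.33390
κ = (pₒ − pₑ)/(1 − pₑ) = (0.57143 − 0.33390)/(1 − 0.33390) = 0.3566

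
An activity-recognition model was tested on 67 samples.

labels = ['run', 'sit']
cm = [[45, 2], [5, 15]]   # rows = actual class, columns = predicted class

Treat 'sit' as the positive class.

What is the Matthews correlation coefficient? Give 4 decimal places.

MCC = (TP·TN − FP·FN) / √((TP+FP)(TP+FN)(TN+FP)(TN+FN))
Numerator = 15·45 − 2·5 = 665
Denominator = √(17·20·47·50) = √799000 = 893.8680
MCC = 665 / 893.8680 = 0.7440

0.7440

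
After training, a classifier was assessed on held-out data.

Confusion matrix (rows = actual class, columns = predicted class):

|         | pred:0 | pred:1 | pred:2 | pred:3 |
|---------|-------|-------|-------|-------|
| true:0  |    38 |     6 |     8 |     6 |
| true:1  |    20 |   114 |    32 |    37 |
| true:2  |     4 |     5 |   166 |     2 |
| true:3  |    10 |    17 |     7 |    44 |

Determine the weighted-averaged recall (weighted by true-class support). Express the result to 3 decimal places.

Per-class recall (TP/(TP+FN)):
  0: TP=38, FN=6+8+6=20 → 38/58 = 0.6552
  1: TP=114, FN=20+32+37=89 → 114/203 = 0.5616
  2: TP=166, FN=4+5+2=11 → 166/177 = 0.9379
  3: TP=44, FN=10+17+7=34 → 44/78 = 0.5641
Weighted-recall = Σ (supportᵢ/N)·recallᵢ with N=516: (58/516)·0.6552 + (203/516)·0.5616 + (177/516)·0.9379 + (78/516)·0.5641 = 0.702

0.702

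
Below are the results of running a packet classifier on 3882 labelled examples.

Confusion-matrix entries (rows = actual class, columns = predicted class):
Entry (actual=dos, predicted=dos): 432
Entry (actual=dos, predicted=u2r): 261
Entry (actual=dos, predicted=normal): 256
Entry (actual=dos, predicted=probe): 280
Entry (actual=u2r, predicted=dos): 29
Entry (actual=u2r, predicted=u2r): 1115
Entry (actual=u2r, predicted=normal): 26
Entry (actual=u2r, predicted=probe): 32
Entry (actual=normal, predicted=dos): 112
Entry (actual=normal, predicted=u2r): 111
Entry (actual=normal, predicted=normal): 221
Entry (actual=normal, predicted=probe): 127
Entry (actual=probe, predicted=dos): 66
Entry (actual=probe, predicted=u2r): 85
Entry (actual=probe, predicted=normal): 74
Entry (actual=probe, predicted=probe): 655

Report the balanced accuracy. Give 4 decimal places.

Balanced accuracy = mean of per-class recall.
  dos: recall = 432/1229 = 0.35151
  u2r: recall = 1115/1202 = 0.92762
  normal: recall = 221/571 = 0.38704
  probe: recall = 655/880 = 0.74432
Mean = (0.35151 + 0.92762 + 0.38704 + 0.74432) / 4 = 0.6026

0.6026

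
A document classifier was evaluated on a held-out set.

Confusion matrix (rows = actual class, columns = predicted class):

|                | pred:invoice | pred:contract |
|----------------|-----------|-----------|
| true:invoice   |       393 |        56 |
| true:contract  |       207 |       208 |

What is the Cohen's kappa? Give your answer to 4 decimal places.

0.3817

Observed agreement pₒ = trace/N = 601/864 = 0.69560
Expected agreement pₑ = Σ (rowᵢ·colᵢ)/N² = (449·600 + 415·264)/864² = 0.50765
κ = (pₒ − pₑ)/(1 − pₑ) = (0.69560 − 0.50765)/(1 − 0.50765) = 0.3817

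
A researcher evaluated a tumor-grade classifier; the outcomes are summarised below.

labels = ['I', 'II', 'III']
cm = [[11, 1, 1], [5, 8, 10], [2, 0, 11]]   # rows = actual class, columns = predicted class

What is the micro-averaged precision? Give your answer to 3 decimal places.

0.612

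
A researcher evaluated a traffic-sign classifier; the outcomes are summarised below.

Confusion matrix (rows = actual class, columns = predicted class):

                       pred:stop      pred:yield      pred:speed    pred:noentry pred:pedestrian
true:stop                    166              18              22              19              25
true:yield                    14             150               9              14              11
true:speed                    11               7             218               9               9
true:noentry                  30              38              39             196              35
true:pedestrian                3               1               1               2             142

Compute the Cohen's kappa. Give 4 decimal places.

0.6658

Observed agreement pₒ = trace/N = 872/1189 = 0.73339
Expected agreement pₑ = Σ (rowᵢ·colᵢ)/N² = (250·224 + 198·214 + 254·289 + 338·240 + 149·222)/1189² = 0.20229
κ = (pₒ − pₑ)/(1 − pₑ) = (0.73339 − 0.20229)/(1 − 0.20229) = 0.6658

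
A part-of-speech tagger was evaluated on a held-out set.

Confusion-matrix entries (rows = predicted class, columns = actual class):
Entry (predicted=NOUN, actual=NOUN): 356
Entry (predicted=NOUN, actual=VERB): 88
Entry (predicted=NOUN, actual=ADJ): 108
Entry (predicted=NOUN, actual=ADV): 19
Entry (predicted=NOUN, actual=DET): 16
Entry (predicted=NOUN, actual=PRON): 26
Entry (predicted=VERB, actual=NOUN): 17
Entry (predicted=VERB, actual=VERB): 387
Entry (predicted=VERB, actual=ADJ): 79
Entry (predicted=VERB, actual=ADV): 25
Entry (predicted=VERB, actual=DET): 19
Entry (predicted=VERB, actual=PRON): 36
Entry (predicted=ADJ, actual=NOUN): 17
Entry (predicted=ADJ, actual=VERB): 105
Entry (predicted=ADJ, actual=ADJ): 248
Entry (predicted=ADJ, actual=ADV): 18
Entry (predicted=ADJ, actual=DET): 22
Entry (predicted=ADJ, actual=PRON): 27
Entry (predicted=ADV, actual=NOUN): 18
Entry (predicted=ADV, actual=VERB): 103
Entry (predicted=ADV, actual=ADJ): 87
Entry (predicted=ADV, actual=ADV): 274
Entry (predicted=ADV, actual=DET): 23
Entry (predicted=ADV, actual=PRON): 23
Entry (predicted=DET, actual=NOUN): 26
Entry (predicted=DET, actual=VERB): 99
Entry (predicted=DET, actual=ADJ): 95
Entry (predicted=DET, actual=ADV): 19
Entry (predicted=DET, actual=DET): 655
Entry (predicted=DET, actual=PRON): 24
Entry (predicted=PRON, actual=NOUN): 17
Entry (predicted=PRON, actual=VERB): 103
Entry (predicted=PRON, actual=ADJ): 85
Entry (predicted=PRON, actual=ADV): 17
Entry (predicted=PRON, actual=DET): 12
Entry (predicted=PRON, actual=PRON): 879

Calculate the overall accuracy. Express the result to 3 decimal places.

0.671

Accuracy = trace / total = (356+387+248+274+655+879=2799) / 4172 = 2799/4172 = 0.671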